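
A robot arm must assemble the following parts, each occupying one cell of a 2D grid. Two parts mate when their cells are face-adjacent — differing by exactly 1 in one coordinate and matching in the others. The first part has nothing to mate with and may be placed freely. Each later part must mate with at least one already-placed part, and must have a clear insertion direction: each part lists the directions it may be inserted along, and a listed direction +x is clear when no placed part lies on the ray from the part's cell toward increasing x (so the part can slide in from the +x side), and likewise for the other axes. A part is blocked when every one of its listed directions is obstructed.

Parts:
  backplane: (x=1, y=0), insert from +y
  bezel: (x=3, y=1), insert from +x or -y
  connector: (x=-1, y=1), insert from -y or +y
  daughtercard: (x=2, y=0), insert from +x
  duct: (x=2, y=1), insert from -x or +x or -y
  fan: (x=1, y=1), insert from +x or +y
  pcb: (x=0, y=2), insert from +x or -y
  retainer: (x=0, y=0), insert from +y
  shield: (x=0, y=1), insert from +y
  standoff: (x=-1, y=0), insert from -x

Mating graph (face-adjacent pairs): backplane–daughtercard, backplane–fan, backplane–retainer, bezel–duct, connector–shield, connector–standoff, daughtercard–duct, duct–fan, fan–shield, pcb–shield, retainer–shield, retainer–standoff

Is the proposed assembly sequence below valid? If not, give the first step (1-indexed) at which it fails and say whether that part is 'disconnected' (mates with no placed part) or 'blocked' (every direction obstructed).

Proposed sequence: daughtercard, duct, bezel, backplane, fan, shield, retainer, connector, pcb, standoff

1. daughtercard@(2, 0) [+x clear] — {daughtercard}
2. duct@(2, 1) [-x clear] — {daughtercard, duct}
3. bezel@(3, 1) [+x clear] — {bezel, daughtercard, duct}
4. backplane@(1, 0) [+y clear] — {backplane, bezel, daughtercard, duct}
5. fan@(1, 1) [+y clear] — {backplane, bezel, daughtercard, duct, fan}
6. shield@(0, 1) [+y clear] — {backplane, bezel, daughtercard, duct, fan, shield}
7. retainer@(0, 0) — +y all obstructed ⇒ blocked

Invalid at step 7 (blocked)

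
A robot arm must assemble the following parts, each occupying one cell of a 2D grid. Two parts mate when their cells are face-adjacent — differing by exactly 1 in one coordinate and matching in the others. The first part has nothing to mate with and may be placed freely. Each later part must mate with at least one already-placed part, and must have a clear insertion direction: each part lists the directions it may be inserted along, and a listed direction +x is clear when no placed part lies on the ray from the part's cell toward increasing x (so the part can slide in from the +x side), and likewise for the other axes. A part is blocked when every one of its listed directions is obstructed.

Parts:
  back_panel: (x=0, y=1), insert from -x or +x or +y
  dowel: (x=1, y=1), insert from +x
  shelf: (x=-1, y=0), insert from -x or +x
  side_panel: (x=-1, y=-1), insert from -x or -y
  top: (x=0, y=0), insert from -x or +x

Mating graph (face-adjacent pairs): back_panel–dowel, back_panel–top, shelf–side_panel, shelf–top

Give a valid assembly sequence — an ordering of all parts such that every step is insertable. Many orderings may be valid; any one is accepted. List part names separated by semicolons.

1. top@(0, 0) [-x clear] — {top}
2. shelf@(-1, 0) [-x clear] — {shelf, top}
3. side_panel@(-1, -1) [-x clear] — {shelf, side_panel, top}
4. back_panel@(0, 1) [-x clear] — {back_panel, shelf, side_panel, top}
5. dowel@(1, 1) [+x clear] — {back_panel, dowel, shelf, side_panel, top}

top; shelf; side_panel; back_panel; dowel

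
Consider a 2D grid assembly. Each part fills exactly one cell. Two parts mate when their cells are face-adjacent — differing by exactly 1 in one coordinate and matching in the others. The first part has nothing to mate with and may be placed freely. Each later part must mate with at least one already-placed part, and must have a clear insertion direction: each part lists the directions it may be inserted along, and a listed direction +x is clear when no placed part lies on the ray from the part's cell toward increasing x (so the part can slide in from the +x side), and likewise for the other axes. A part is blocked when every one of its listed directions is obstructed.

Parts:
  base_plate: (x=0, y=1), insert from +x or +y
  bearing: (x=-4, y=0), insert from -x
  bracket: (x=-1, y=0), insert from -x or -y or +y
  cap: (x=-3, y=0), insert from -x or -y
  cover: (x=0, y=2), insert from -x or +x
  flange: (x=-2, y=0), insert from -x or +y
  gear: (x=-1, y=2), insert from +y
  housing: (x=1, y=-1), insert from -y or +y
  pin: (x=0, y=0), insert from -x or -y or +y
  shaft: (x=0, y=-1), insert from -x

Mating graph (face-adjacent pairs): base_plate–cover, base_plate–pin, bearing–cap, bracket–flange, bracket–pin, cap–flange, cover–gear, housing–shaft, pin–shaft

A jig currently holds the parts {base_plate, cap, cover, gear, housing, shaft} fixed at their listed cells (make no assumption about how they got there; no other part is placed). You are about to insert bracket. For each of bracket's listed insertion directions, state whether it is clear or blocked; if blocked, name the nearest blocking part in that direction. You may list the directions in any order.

-x: nearest on ray is cap@(-3, 0) ⇒ blocked
-y: ray from bracket(-1, 0) has no placed part ⇒ clear
+y: nearest on ray is gear@(-1, 2) ⇒ blocked

+y: blocked by gear; -x: blocked by cap; -y: clear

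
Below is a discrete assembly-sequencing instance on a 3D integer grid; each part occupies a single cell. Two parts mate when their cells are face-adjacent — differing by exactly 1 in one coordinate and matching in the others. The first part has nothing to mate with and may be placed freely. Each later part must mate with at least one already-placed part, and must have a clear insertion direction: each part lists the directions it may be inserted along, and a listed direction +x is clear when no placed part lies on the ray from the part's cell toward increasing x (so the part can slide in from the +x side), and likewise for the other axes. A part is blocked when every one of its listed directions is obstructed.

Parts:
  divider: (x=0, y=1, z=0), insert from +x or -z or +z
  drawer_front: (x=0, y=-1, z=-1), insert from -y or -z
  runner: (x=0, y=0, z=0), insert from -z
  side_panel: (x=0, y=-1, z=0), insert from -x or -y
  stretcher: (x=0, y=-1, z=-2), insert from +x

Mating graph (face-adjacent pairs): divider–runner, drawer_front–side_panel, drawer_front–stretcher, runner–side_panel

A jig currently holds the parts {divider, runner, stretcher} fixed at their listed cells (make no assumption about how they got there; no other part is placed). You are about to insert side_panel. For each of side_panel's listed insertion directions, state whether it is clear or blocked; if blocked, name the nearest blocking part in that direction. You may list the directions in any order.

-x: clear; -y: clear

-x: ray from side_panel(0, -1, 0) has no placed part ⇒ clear
-y: ray from side_panel(0, -1, 0) has no placed part ⇒ clear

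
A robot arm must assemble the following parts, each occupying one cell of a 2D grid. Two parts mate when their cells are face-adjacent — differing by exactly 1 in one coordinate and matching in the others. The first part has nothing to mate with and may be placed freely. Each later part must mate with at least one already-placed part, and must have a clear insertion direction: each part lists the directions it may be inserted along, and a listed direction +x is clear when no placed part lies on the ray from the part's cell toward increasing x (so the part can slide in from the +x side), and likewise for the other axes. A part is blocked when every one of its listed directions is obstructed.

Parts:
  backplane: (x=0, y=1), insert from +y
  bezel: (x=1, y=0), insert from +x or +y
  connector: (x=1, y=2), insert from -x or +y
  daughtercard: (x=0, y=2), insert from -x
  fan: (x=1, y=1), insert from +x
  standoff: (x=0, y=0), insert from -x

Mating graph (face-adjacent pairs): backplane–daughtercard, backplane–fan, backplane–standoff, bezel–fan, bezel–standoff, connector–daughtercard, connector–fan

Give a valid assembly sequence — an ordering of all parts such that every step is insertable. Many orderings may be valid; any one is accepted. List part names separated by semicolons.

1. backplane@(0, 1) [+y clear] — {backplane}
2. daughtercard@(0, 2) [-x clear] — {backplane, daughtercard}
3. connector@(1, 2) [+y clear] — {backplane, connector, daughtercard}
4. fan@(1, 1) [+x clear] — {backplane, connector, daughtercard, fan}
5. bezel@(1, 0) [+x clear] — {backplane, bezel, connector, daughtercard, fan}
6. standoff@(0, 0) [-x clear] — {backplane, bezel, connector, daughtercard, fan, standoff}

backplane; daughtercard; connector; fan; bezel; standoff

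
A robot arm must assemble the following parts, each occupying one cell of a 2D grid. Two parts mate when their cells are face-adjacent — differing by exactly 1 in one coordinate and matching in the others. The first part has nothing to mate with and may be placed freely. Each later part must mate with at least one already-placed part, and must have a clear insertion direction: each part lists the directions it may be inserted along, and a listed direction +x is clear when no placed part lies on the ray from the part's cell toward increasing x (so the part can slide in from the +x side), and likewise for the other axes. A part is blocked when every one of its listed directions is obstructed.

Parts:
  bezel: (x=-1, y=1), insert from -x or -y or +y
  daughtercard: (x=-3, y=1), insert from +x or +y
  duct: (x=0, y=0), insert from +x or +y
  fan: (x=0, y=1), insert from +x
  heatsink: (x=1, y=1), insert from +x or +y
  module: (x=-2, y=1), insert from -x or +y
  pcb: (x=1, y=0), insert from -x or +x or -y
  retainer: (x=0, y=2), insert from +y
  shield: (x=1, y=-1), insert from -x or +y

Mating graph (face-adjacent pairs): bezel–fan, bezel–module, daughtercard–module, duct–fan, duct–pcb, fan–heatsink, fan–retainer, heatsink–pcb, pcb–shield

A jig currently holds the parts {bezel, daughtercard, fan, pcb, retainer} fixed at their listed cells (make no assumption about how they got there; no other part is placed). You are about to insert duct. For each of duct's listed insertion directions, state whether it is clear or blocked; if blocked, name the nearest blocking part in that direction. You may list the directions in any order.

+x: nearest on ray is pcb@(1, 0) ⇒ blocked
+y: nearest on ray is fan@(0, 1) ⇒ blocked

+x: blocked by pcb; +y: blocked by fan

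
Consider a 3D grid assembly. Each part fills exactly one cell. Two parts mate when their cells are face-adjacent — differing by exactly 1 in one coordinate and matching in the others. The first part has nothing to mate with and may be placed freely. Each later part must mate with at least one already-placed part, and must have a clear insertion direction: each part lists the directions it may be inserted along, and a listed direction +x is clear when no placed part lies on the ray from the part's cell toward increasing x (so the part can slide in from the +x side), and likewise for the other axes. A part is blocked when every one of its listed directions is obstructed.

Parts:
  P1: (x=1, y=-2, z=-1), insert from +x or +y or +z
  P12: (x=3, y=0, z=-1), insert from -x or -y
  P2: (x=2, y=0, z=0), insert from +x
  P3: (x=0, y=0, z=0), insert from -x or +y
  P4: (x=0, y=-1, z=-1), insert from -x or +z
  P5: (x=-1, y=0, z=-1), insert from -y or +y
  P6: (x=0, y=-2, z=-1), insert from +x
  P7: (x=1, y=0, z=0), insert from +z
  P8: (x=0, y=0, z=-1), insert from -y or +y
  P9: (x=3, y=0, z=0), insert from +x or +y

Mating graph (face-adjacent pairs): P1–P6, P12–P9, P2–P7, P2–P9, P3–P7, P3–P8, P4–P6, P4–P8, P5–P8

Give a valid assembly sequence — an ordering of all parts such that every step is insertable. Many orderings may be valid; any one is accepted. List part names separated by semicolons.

P4; P8; P5; P3; P7; P2; P9; P12; P6; P1

1. P4@(0, -1, -1) [-x clear] — {P4}
2. P8@(0, 0, -1) [+y clear] — {P4, P8}
3. P5@(-1, 0, -1) [-y clear] — {P4, P5, P8}
4. P3@(0, 0, 0) [-x clear] — {P3, P4, P5, P8}
5. P7@(1, 0, 0) [+z clear] — {P3, P4, P5, P7, P8}
6. P2@(2, 0, 0) [+x clear] — {P2, P3, P4, P5, P7, P8}
7. P9@(3, 0, 0) [+x clear] — {P2, P3, P4, P5, P7, P8, P9}
8. P12@(3, 0, -1) [-y clear] — {P12, P2, P3, P4, P5, P7, P8, P9}
9. P6@(0, -2, -1) [+x clear] — {P12, P2, P3, P4, P5, P6, P7, P8, P9}
10. P1@(1, -2, -1) [+x clear] — {P1, P12, P2, P3, P4, P5, P6, P7, P8, P9}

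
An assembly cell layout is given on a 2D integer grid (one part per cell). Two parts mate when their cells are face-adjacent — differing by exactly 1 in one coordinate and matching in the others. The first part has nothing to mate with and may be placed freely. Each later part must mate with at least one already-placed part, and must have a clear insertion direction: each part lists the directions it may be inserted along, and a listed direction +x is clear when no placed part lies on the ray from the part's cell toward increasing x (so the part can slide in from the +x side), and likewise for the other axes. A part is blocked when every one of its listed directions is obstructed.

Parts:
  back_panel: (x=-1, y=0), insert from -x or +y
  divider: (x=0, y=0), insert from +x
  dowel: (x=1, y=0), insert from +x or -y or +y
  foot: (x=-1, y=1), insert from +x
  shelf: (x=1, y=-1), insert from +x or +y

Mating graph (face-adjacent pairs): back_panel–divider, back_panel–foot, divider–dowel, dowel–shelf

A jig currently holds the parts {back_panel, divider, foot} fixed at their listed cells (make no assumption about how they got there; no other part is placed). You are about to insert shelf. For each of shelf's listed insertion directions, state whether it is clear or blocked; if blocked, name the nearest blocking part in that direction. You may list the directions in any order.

+x: ray from shelf(1, -1) has no placed part ⇒ clear
+y: ray from shelf(1, -1) has no placed part ⇒ clear

+x: clear; +y: clear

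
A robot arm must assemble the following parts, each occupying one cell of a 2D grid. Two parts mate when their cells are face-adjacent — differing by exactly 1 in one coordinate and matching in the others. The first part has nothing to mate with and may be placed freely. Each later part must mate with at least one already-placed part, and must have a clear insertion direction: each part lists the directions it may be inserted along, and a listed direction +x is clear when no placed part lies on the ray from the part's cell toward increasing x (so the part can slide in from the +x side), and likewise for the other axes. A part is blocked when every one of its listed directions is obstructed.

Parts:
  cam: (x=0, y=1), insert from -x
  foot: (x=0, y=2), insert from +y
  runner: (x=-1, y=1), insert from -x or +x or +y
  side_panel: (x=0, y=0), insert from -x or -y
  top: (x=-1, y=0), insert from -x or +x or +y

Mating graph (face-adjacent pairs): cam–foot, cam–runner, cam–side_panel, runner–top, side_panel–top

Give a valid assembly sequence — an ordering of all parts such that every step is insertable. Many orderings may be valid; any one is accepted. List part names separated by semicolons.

1. foot@(0, 2) [+y clear] — {foot}
2. cam@(0, 1) [-x clear] — {cam, foot}
3. side_panel@(0, 0) [-x clear] — {cam, foot, side_panel}
4. runner@(-1, 1) [-x clear] — {cam, foot, runner, side_panel}
5. top@(-1, 0) [-x clear] — {cam, foot, runner, side_panel, top}

foot; cam; side_panel; runner; top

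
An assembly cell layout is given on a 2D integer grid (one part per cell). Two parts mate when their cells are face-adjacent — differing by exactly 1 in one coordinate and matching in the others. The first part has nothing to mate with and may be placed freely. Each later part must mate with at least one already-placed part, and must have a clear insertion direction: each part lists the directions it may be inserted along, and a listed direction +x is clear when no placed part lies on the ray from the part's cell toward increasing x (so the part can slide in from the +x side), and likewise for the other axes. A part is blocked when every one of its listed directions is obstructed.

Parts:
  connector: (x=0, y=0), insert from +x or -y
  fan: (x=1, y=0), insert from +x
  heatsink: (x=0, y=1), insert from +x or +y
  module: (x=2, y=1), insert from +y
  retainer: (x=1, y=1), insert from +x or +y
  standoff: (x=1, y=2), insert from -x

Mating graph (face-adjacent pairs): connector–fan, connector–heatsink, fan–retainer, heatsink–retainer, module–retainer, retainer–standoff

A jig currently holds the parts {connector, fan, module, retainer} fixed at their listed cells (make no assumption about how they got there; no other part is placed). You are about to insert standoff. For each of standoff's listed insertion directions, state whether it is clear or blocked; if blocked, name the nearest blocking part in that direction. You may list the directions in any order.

-x: clear

-x: ray from standoff(1, 2) has no placed part ⇒ clear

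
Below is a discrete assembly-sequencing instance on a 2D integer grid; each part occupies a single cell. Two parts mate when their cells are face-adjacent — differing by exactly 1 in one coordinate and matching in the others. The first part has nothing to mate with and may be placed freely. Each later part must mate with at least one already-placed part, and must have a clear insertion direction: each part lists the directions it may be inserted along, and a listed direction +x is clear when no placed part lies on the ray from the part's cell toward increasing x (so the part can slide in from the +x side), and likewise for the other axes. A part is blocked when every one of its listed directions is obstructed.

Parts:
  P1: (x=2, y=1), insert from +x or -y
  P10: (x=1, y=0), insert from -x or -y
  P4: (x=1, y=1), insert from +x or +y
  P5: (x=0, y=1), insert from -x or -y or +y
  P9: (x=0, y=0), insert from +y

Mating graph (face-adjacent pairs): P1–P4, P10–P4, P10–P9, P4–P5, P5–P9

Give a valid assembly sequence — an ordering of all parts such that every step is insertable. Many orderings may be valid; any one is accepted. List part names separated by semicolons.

P9; P5; P10; P4; P1

1. P9@(0, 0) [+y clear] — {P9}
2. P5@(0, 1) [-x clear] — {P5, P9}
3. P10@(1, 0) [-y clear] — {P10, P5, P9}
4. P4@(1, 1) [+x clear] — {P10, P4, P5, P9}
5. P1@(2, 1) [+x clear] — {P1, P10, P4, P5, P9}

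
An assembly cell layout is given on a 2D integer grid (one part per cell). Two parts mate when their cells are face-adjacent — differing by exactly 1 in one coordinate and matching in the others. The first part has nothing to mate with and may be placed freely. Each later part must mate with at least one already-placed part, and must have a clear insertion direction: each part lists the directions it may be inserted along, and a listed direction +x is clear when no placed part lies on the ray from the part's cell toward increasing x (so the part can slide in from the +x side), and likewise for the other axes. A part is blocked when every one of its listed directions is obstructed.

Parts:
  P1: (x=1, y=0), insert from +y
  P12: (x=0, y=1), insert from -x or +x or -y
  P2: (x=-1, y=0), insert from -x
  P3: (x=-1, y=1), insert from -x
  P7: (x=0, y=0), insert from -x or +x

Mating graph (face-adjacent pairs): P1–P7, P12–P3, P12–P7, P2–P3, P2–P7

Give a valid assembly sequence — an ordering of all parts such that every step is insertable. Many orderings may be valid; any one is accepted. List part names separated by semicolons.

1. P2@(-1, 0) [-x clear] — {P2}
2. P3@(-1, 1) [-x clear] — {P2, P3}
3. P12@(0, 1) [+x clear] — {P12, P2, P3}
4. P7@(0, 0) [+x clear] — {P12, P2, P3, P7}
5. P1@(1, 0) [+y clear] — {P1, P12, P2, P3, P7}

P2; P3; P12; P7; P1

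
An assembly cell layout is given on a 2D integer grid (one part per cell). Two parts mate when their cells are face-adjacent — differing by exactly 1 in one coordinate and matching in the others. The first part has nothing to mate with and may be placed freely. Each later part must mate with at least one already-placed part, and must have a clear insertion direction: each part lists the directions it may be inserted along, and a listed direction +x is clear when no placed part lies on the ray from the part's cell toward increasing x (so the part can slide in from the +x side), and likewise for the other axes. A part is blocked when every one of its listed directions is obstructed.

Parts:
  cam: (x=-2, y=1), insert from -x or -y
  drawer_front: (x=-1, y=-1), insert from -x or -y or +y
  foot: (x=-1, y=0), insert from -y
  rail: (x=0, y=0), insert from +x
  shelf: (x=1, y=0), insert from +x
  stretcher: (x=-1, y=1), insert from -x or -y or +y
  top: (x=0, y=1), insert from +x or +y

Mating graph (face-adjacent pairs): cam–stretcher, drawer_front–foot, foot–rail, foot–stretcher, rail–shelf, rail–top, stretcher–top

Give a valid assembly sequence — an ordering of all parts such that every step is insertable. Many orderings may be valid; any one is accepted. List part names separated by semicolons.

1. rail@(0, 0) [+x clear] — {rail}
2. shelf@(1, 0) [+x clear] — {rail, shelf}
3. top@(0, 1) [+x clear] — {rail, shelf, top}
4. stretcher@(-1, 1) [-x clear] — {rail, shelf, stretcher, top}
5. foot@(-1, 0) [-y clear] — {foot, rail, shelf, stretcher, top}
6. drawer_front@(-1, -1) [-x clear] — {drawer_front, foot, rail, shelf, stretcher, top}
7. cam@(-2, 1) [-x clear] — {cam, drawer_front, foot, rail, shelf, stretcher, top}

rail; shelf; top; stretcher; foot; drawer_front; cam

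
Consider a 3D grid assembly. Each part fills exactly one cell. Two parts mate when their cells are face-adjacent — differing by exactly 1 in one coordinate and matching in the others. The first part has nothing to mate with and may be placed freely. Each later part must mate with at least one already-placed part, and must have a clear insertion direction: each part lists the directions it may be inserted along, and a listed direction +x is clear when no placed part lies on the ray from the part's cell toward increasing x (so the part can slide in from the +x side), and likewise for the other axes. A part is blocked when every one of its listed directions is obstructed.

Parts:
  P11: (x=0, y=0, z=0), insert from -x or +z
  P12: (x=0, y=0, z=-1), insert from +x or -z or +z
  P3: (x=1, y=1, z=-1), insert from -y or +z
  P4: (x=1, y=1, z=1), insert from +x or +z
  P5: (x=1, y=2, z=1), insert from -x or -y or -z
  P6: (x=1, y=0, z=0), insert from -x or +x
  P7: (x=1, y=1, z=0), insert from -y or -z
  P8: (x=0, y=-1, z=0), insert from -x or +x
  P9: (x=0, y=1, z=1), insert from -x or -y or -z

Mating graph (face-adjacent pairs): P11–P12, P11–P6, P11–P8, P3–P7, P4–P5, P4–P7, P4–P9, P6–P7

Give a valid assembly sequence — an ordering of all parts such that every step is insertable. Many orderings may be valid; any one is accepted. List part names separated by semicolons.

P3; P7; P6; P11; P8; P12; P4; P5; P9

1. P3@(1, 1, -1) [-y clear] — {P3}
2. P7@(1, 1, 0) [-y clear] — {P3, P7}
3. P6@(1, 0, 0) [-x clear] — {P3, P6, P7}
4. P11@(0, 0, 0) [-x clear] — {P11, P3, P6, P7}
5. P8@(0, -1, 0) [-x clear] — {P11, P3, P6, P7, P8}
6. P12@(0, 0, -1) [+x clear] — {P11, P12, P3, P6, P7, P8}
7. P4@(1, 1, 1) [+x clear] — {P11, P12, P3, P4, P6, P7, P8}
8. P5@(1, 2, 1) [-x clear] — {P11, P12, P3, P4, P5, P6, P7, P8}
9. P9@(0, 1, 1) [-x clear] — {P11, P12, P3, P4, P5, P6, P7, P8, P9}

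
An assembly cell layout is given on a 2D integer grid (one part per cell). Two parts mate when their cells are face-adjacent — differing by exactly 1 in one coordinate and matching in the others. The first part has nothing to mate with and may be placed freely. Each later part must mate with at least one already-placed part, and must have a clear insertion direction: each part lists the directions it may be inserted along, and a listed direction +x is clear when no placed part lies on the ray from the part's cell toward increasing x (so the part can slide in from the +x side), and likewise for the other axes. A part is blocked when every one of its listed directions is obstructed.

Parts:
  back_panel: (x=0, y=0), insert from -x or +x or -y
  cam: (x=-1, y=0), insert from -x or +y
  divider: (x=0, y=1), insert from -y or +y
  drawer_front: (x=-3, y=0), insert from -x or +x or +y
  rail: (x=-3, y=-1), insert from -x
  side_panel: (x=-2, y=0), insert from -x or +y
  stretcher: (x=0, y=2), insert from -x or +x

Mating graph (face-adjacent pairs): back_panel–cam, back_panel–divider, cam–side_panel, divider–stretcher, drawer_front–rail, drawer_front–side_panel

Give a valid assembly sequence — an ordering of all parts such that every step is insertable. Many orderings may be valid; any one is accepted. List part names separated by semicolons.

rail; drawer_front; side_panel; cam; back_panel; divider; stretcher

1. rail@(-3, -1) [-x clear] — {rail}
2. drawer_front@(-3, 0) [-x clear] — {drawer_front, rail}
3. side_panel@(-2, 0) [+y clear] — {drawer_front, rail, side_panel}
4. cam@(-1, 0) [+y clear] — {cam, drawer_front, rail, side_panel}
5. back_panel@(0, 0) [+x clear] — {back_panel, cam, drawer_front, rail, side_panel}
6. divider@(0, 1) [+y clear] — {back_panel, cam, divider, drawer_front, rail, side_panel}
7. stretcher@(0, 2) [-x clear] — {back_panel, cam, divider, drawer_front, rail, side_panel, stretcher}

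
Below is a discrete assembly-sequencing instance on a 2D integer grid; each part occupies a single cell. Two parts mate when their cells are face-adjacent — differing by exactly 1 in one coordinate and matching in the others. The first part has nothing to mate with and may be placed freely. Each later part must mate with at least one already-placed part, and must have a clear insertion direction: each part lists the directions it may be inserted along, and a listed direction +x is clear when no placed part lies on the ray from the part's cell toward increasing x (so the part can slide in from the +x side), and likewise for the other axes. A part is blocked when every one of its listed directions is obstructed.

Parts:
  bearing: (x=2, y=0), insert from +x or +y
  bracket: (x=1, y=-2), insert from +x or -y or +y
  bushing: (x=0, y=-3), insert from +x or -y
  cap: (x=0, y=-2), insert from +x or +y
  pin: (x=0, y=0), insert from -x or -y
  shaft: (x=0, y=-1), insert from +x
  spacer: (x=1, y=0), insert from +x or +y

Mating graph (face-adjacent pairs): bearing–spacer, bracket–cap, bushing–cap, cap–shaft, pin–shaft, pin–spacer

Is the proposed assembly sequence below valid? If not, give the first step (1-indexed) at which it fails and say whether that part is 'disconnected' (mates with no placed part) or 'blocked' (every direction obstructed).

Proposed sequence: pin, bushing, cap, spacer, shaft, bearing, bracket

Invalid at step 2 (disconnected)

1. pin@(0, 0) [-x clear] — {pin}
2. bushing@(0, -3) — no placed neighbour ⇒ disconnected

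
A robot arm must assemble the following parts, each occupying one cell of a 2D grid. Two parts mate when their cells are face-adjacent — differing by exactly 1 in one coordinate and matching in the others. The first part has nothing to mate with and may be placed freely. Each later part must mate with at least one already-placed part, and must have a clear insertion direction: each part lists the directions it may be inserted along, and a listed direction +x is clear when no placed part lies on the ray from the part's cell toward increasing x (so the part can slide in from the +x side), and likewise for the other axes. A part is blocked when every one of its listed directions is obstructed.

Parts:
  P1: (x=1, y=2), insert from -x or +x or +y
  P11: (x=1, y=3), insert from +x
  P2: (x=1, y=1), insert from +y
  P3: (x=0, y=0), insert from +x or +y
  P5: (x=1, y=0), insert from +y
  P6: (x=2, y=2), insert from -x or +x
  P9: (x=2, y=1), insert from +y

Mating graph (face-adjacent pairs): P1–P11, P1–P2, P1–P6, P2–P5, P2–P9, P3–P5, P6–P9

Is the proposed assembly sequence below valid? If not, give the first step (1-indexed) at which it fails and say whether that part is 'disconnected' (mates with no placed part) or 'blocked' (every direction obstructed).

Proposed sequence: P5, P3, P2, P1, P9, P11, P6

Valid

1. P5@(1, 0) [+y clear] — {P5}
2. P3@(0, 0) [+y clear] — {P3, P5}
3. P2@(1, 1) [+y clear] — {P2, P3, P5}
4. P1@(1, 2) [-x clear] — {P1, P2, P3, P5}
5. P9@(2, 1) [+y clear] — {P1, P2, P3, P5, P9}
6. P11@(1, 3) [+x clear] — {P1, P11, P2, P3, P5, P9}
7. P6@(2, 2) [+x clear] — {P1, P11, P2, P3, P5, P6, P9}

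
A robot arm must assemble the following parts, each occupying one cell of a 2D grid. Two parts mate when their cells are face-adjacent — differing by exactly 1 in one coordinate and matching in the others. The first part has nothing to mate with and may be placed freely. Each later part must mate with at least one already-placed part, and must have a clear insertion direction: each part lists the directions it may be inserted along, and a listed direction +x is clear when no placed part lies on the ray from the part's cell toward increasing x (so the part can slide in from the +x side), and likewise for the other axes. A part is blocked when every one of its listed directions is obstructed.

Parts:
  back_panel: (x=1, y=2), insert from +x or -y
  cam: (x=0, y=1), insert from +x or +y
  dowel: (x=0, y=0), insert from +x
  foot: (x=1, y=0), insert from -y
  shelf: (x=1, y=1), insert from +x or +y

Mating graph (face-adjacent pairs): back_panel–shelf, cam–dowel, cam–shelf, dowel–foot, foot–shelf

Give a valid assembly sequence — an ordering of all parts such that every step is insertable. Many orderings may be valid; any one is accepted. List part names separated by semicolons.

shelf; cam; dowel; back_panel; foot

1. shelf@(1, 1) [+x clear] — {shelf}
2. cam@(0, 1) [+y clear] — {cam, shelf}
3. dowel@(0, 0) [+x clear] — {cam, dowel, shelf}
4. back_panel@(1, 2) [+x clear] — {back_panel, cam, dowel, shelf}
5. foot@(1, 0) [-y clear] — {back_panel, cam, dowel, foot, shelf}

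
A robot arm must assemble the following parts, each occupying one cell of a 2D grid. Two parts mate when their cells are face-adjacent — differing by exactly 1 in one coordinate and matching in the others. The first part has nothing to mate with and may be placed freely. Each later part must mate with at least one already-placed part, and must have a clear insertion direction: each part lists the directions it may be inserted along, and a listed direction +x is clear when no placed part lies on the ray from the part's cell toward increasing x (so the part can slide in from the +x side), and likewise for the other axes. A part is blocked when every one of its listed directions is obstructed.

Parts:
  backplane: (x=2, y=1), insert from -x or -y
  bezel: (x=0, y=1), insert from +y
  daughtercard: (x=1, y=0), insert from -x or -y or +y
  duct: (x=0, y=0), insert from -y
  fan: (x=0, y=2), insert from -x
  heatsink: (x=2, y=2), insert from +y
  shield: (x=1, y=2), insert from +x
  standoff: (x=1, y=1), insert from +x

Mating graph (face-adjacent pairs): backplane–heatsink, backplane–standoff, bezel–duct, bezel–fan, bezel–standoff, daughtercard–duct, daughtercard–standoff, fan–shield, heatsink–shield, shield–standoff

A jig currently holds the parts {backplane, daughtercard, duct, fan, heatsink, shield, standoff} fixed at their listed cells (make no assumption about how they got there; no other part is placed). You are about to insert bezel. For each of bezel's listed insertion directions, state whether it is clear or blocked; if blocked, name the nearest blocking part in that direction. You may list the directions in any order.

+y: blocked by fan

+y: nearest on ray is fan@(0, 2) ⇒ blocked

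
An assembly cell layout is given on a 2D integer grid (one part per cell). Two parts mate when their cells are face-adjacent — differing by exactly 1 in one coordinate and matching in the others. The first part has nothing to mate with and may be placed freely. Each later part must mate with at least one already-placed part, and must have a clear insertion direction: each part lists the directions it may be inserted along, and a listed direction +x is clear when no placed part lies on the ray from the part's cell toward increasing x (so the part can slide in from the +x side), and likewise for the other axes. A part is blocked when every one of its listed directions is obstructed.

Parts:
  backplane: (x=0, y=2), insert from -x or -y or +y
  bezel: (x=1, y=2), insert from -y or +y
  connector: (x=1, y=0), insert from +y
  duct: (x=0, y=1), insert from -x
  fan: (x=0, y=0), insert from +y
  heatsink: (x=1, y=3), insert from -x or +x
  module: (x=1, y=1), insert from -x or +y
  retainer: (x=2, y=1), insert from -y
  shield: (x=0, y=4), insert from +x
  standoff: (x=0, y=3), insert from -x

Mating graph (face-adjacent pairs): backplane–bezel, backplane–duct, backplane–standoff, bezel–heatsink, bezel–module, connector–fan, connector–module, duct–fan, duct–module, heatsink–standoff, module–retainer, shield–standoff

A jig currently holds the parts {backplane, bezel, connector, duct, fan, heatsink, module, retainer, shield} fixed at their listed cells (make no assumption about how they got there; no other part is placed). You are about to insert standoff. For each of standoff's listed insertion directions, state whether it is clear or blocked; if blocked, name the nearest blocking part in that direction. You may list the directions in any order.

-x: ray from standoff(0, 3) has no placed part ⇒ clear

-x: clear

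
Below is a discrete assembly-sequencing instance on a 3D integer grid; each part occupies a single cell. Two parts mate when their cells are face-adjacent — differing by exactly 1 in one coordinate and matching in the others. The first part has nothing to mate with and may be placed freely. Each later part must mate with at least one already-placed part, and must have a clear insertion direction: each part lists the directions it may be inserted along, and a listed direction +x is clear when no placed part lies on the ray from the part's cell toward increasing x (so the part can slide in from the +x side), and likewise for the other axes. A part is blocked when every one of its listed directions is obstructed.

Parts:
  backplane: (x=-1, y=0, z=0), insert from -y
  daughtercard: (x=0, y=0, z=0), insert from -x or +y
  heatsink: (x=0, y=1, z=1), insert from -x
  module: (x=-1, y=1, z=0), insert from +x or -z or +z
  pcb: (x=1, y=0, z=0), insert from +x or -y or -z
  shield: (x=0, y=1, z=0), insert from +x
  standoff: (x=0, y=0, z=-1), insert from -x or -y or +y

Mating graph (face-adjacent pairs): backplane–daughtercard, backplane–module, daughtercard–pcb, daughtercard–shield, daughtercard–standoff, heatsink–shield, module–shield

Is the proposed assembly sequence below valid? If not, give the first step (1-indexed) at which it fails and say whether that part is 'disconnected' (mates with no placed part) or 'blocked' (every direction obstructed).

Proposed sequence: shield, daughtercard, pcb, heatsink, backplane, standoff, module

1. shield@(0, 1, 0) [+x clear] — {shield}
2. daughtercard@(0, 0, 0) [-x clear] — {daughtercard, shield}
3. pcb@(1, 0, 0) [+x clear] — {daughtercard, pcb, shield}
4. heatsink@(0, 1, 1) [-x clear] — {daughtercard, heatsink, pcb, shield}
5. backplane@(-1, 0, 0) [-y clear] — {backplane, daughtercard, heatsink, pcb, shield}
6. standoff@(0, 0, -1) [-x clear] — {backplane, daughtercard, heatsink, pcb, shield, standoff}
7. module@(-1, 1, 0) [-z clear] — {backplane, daughtercard, heatsink, module, pcb, shield, standoff}

Valid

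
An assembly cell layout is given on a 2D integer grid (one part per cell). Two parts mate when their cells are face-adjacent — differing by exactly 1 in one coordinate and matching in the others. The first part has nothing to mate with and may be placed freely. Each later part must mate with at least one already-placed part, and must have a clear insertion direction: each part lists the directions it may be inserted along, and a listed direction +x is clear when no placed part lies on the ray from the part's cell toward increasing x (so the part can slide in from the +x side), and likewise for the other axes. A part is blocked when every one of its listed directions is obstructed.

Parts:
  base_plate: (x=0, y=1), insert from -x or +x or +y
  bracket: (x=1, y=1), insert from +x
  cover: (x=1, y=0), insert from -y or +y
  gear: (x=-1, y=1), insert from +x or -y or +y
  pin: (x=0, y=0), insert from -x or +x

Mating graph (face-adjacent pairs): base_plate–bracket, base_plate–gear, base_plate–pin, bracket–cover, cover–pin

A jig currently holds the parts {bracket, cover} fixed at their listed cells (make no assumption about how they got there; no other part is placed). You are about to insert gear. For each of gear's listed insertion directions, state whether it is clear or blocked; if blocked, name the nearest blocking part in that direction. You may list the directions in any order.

+x: nearest on ray is bracket@(1, 1) ⇒ blocked
-y: ray from gear(-1, 1) has no placed part ⇒ clear
+y: ray from gear(-1, 1) has no placed part ⇒ clear

+x: blocked by bracket; +y: clear; -y: clear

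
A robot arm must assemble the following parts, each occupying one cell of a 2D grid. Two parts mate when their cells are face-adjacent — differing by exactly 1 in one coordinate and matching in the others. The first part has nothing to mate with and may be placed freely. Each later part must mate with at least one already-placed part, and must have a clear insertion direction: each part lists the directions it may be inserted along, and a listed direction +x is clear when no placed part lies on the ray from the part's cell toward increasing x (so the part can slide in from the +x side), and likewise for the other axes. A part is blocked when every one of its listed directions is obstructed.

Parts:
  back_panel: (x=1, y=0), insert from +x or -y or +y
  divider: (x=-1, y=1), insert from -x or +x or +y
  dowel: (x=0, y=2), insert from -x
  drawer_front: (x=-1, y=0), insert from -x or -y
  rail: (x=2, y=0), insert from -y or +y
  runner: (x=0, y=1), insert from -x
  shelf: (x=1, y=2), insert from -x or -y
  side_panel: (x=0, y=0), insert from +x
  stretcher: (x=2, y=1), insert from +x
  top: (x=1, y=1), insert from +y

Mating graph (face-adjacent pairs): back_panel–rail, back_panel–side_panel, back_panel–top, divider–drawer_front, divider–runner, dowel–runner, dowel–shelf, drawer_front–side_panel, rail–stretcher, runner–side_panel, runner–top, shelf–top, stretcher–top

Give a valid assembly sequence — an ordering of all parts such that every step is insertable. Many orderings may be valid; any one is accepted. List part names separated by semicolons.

1. runner@(0, 1) [-x clear] — {runner}
2. divider@(-1, 1) [-x clear] — {divider, runner}
3. drawer_front@(-1, 0) [-x clear] — {divider, drawer_front, runner}
4. top@(1, 1) [+y clear] — {divider, drawer_front, runner, top}
5. stretcher@(2, 1) [+x clear] — {divider, drawer_front, runner, stretcher, top}
6. shelf@(1, 2) [-x clear] — {divider, drawer_front, runner, shelf, stretcher, top}
7. dowel@(0, 2) [-x clear] — {divider, dowel, drawer_front, runner, shelf, stretcher, top}
8. side_panel@(0, 0) [+x clear] — {divider, dowel, drawer_front, runner, shelf, side_panel, stretcher, top}
9. back_panel@(1, 0) [+x clear] — {back_panel, divider, dowel, drawer_front, runner, shelf, side_panel, stretcher, top}
10. rail@(2, 0) [-y clear] — {back_panel, divider, dowel, drawer_front, rail, runner, shelf, side_panel, stretcher, top}

runner; divider; drawer_front; top; stretcher; shelf; dowel; side_panel; back_panel; rail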